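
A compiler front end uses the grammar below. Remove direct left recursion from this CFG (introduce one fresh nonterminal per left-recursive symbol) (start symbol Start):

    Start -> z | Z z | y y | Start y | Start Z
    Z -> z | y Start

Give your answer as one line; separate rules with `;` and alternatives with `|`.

Start -> z Start1 | Z z Start1 | y y Start1; Z -> z | y Start; Start1 -> y Start1 | Z Start1 | eps

Left recursion appears on Start.
For Start: α = {y, Z}, β = {z, Z z, y y}. Rewrite as Start → β Start1 and Start1 → α Start1 | ε.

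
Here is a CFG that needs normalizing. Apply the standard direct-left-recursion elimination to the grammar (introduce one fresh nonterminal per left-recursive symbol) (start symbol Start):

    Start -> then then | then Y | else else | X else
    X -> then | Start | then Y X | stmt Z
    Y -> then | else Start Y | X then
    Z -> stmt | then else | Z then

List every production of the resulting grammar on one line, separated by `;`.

Left recursion appears on Z.
For Z: α = {then}, β = {stmt, then else}. Rewrite as Z → β Z1 and Z1 → α Z1 | ε.

Start -> then then | then Y | else else | X else; X -> then | Start | then Y X | stmt Z; Y -> then | else Start Y | X then; Z -> stmt Z1 | then else Z1; Z1 -> then Z1 | ε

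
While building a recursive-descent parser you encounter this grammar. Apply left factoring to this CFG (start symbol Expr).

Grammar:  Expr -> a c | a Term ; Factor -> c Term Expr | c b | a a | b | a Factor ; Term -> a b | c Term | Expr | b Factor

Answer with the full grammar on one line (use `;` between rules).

Expr has alternatives sharing prefix 'a': factor to Expr → a Expr1 with Expr1 → c | Term.
Factor has alternatives sharing prefix 'c': factor to Factor → c Factor1 with Factor1 → Term Expr | b.
Factor has alternatives sharing prefix 'a': factor to Factor → a Factor2 with Factor2 → a | Factor.

Expr -> a Expr1; Factor -> b | c Factor1 | a Factor2; Term -> a b | c Term | Expr | b Factor; Expr1 -> c | Term; Factor1 -> Term Expr | b; Factor2 -> a | Factor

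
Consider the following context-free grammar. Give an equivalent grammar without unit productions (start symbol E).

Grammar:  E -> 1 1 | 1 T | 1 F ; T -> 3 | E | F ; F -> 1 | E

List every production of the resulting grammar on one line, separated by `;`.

Unit pairs: F ⇒* {E}; T ⇒* {E, F}.
For each unit pair (A, B), copy every non-unit production of B to A, then drop all unit productions.

E -> 1 1 | 1 T | 1 F; T -> 1 1 | 1 T | 1 F | 1 | 3; F -> 1 1 | 1 T | 1 F | 1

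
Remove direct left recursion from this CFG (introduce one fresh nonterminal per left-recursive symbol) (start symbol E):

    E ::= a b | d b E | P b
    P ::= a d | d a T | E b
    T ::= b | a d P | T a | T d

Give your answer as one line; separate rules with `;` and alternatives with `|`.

Left recursion appears on T.
For T: α = {a, d}, β = {b, a d P}. Rewrite as T → β T' and T' → α T' | ε.

E ::= a b | d b E | P b; P ::= a d | d a T | E b; T ::= b T' | a d P T'; T' ::= a T' | d T' | ε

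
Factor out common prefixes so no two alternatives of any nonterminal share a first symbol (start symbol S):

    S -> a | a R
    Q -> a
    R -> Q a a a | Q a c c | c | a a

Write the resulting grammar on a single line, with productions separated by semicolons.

S -> a S'; Q -> a; R -> c | a a | Q a R'; S' -> ε | R; R' -> a a | c c

S has alternatives sharing prefix 'a': factor to S → a S' with S' → ε | R.
R has alternatives sharing prefix 'Q a': factor to R → Q a R' with R' → a a | c c.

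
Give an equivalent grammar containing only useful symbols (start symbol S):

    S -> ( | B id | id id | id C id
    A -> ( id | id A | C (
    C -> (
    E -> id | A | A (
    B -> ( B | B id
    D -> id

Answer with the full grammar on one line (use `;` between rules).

Generating nonterminals: {A, C, D, E, S}.
Reachable from S after that: {C, S}.
Removed useless symbols: {A, B, D, E} and every production mentioning them.

S -> ( | id id | id C id; C -> (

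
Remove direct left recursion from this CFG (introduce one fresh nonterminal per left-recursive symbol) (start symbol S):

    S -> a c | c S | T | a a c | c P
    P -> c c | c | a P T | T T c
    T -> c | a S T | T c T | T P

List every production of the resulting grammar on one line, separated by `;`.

Directly left-recursive nonterminal: T.
For T: α = {c T, P}, β = {c, a S T}. Rewrite as T → β T' and T' → α T' | ε.

S -> a c | c S | T | a a c | c P; P -> c c | c | a P T | T T c; T -> c T' | a S T T'; T' -> c T T' | P T' | ε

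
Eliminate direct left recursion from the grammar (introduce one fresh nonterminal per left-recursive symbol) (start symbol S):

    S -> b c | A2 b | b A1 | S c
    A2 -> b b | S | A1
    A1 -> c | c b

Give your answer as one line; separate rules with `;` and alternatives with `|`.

S -> b c S' | A2 b S' | b A1 S'; A2 -> b b | S | A1; A1 -> c | c b; S' -> c S' | ε

Left recursion appears on S.
For S: α = {c}, β = {b c, A2 b, b A1}. Rewrite as S → β S' and S' → α S' | ε.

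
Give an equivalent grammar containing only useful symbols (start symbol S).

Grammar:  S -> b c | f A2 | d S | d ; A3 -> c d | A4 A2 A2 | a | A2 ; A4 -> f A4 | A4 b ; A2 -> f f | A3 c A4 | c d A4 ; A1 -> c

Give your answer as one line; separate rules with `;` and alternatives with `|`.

S -> b c | f A2 | d S | d; A2 -> f f

Generating nonterminals: {A1, A2, A3, S}.
Reachable from S after that: {A2, S}.
Removed useless symbols: {A1, A3, A4} and every production mentioning them.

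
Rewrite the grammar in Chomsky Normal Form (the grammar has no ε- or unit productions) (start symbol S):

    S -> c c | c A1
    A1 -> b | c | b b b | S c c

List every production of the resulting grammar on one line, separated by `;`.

S -> X1 X1 | X1 A1; A1 -> b | c | X2 Y1 | S Y2; X1 -> c; X2 -> b; Y1 -> X2 X2; Y2 -> X1 X1

Introduce a nonterminal for each terminal appearing in a rule of length ≥ 2: X1 → c, X2 → b.
Binarize each right-hand side of length ≥ 3 by chaining fresh nonterminals (Y1, Y2, …): affected rules were A1 → X2 X2 X2; A1 → S X1 X1.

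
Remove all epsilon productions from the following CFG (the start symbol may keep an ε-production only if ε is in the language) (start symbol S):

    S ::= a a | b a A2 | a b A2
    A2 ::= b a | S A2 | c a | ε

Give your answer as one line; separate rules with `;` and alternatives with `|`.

S ::= a a | b a A2 | b a | a b A2 | a b; A2 ::= b a | S A2 | S | c a

The nullable symbols are {A2}.
ε ∉ L(G), so no ε-production is kept.
For each production, add variants omitting each subset of nullable occurrences: S → b a A2 gives b a A2 | b a. S → a b A2 gives a b A2 | a b. A2 → S A2 gives S A2 | S.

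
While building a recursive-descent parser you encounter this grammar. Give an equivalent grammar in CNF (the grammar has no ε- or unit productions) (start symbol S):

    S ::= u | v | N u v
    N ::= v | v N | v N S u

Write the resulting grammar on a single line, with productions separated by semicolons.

S ::= u | v | N Y1; N ::= v | X2 N | X2 Y2; X1 ::= u; X2 ::= v; Y1 ::= X1 X2; Y2 ::= N Y3; Y3 ::= S X1

Introduce a nonterminal for each terminal appearing in a rule of length ≥ 2: X1 → u, X2 → v.
Binarize each right-hand side of length ≥ 3 by chaining fresh nonterminals (Y1, Y2, …): affected rules were S → N X1 X2; N → X2 N S X1.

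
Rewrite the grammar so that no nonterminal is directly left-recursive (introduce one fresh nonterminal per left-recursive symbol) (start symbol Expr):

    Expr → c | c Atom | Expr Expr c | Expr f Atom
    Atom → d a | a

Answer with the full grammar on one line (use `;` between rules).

Directly left-recursive nonterminal: Expr.
For Expr: α = {Expr c, f Atom}, β = {c, c Atom}. Rewrite as Expr → β Expr1 and Expr1 → α Expr1 | ε.

Expr → c Expr1 | c Atom Expr1; Atom → d a | a; Expr1 → Expr c Expr1 | f Atom Expr1 | epsilon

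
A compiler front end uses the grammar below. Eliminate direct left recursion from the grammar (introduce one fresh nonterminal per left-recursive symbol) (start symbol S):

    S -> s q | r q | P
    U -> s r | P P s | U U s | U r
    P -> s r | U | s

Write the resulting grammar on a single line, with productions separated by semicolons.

S -> s q | r q | P; U -> s r U' | P P s U'; P -> s r | U | s; U' -> U s U' | r U' | ε

Directly left-recursive nonterminal: U.
For U: α = {U s, r}, β = {s r, P P s}. Rewrite as U → β U' and U' → α U' | ε.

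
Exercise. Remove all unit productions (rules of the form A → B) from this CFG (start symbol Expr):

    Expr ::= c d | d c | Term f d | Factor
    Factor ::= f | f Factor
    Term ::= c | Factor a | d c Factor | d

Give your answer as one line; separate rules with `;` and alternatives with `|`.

Expr ::= f | f Factor | c d | d c | Term f d; Factor ::= f | f Factor; Term ::= c | Factor a | d c Factor | d

Unit pairs: Expr ⇒* {Factor}.
Replace each nonterminal's rules with the union of the non-unit rules of every nonterminal it unit-derives.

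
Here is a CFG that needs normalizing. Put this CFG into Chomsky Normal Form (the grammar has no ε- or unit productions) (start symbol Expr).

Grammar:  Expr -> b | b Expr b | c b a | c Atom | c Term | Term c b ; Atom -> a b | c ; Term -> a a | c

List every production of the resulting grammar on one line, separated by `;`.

Expr -> b | X1 Y1 | X2 Y2 | X2 Atom | X2 Term | Term Y3; Atom -> X3 X1 | c; Term -> X3 X3 | c; X1 -> b; X2 -> c; X3 -> a; Y1 -> Expr X1; Y2 -> X1 X3; Y3 -> X2 X1

Introduce a nonterminal for each terminal appearing in a rule of length ≥ 2: X1 → b, X2 → c, X3 → a.
Binarize each right-hand side of length ≥ 3 by chaining fresh nonterminals (Y1, Y2, …): affected rules were Expr → X1 Expr X1; Expr → X2 X1 X3; Expr → Term X2 X1.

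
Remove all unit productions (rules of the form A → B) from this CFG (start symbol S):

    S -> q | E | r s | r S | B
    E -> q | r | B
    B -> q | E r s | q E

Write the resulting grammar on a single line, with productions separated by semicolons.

S -> q | E r s | q E | r | r s | r S; E -> q | E r s | q E | r; B -> q | E r s | q E

Unit pairs: E ⇒* {B}; S ⇒* {B, E}.
For each unit pair (A, B), copy every non-unit production of B to A, then drop all unit productions.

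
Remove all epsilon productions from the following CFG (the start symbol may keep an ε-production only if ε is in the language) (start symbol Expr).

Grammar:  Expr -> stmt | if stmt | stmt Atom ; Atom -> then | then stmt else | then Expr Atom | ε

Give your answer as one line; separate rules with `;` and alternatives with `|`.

Expr -> stmt | if stmt | stmt Atom; Atom -> then | then stmt else | then Expr Atom | then Expr

Nullable set = {Atom}.
ε ∉ L(G), so no ε-production is kept.
Expand every rule over subsets of its nullable positions: Atom → then Expr Atom gives then Expr Atom | then Expr.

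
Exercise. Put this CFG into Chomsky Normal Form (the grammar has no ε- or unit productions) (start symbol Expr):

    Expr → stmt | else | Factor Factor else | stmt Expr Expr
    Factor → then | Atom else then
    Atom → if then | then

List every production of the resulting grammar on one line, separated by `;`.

Introduce a nonterminal for each terminal appearing in a rule of length ≥ 2: X1 → else, X2 → stmt, X3 → then, X4 → if.
Binarize each right-hand side of length ≥ 3 by chaining fresh nonterminals (Y1, Y2, …): affected rules were Expr → Factor Factor X1; Expr → X2 Expr Expr; Factor → Atom X1 X3.

Expr → stmt | else | Factor Y1 | X2 Y2; Factor → then | Atom Y3; Atom → X4 X3 | then; X1 → else; X2 → stmt; X3 → then; X4 → if; Y1 → Factor X1; Y2 → Expr Expr; Y3 → X1 X3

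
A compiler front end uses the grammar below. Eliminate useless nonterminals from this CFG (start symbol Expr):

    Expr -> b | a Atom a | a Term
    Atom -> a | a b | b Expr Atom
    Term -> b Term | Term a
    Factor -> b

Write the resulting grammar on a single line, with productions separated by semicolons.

Generating nonterminals: {Atom, Expr, Factor}.
Reachable from Expr after that: {Atom, Expr}.
Removed useless symbols: {Factor, Term} and every production mentioning them.

Expr -> b | a Atom a; Atom -> a | a b | b Expr Atom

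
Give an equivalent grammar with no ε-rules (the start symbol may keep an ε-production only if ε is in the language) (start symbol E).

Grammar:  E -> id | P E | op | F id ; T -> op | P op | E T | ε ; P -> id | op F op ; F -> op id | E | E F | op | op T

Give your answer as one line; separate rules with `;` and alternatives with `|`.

The nullable symbols are {T}.
ε ∉ L(G), so no ε-production is kept.
Expand every rule over subsets of its nullable positions: T → E T gives E T | E.

E -> id | P E | op | F id; T -> op | P op | E T | E; P -> id | op F op; F -> op id | E | E F | op | op T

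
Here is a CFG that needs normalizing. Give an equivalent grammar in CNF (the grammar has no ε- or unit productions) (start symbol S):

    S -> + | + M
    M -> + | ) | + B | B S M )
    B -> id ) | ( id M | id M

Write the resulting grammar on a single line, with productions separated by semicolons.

S -> + | X1 M; M -> + | ) | X1 B | B Y1; B -> X3 X2 | X4 Y3 | X3 M; X1 -> +; X2 -> ); X3 -> id; X4 -> (; Y1 -> S Y2; Y2 -> M X2; Y3 -> X3 M

Introduce a nonterminal for each terminal appearing in a rule of length ≥ 2: X1 → +, X2 → ), X3 → id, X4 → (.
Binarize each right-hand side of length ≥ 3 by chaining fresh nonterminals (Y1, Y2, …): affected rules were M → B S M X2; B → X4 X3 M.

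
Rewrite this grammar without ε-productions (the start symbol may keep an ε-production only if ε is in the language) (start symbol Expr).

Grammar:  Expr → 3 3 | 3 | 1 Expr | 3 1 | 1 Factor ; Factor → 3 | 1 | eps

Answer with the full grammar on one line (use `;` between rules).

Expr → 3 3 | 3 | 1 Expr | 3 1 | 1 Factor | 1; Factor → 3 | 1

Nullable set = {Factor}.
ε ∉ L(G), so no ε-production is kept.
Expand every rule over subsets of its nullable positions: Expr → 1 Factor gives 1 Factor | 1.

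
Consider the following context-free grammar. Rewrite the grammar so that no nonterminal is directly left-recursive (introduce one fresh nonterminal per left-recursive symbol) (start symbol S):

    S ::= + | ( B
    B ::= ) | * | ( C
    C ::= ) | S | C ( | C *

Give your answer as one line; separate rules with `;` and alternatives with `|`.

S ::= + | ( B; B ::= ) | * | ( C; C ::= ) C' | S C'; C' ::= ( C' | * C' | epsilon

Directly left-recursive nonterminal: C.
For C: α = {(, *}, β = {), S}. Rewrite as C → β C' and C' → α C' | ε.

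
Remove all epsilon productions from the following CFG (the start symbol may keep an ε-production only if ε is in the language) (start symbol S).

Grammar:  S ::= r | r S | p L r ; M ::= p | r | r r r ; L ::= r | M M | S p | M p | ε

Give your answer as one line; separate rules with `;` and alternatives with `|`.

Nullable set = {L}.
ε ∉ L(G), so no ε-production is kept.
Expand every rule over subsets of its nullable positions: S → p L r gives p L r | p r.

S ::= r | r S | p L r | p r; M ::= p | r | r r r; L ::= r | M M | S p | M p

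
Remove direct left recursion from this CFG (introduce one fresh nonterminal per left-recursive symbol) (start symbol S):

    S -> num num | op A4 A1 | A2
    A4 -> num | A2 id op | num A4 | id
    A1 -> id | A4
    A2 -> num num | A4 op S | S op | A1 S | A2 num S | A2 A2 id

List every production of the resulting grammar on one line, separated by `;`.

S -> num num | op A4 A1 | A2; A4 -> num | A2 id op | num A4 | id; A1 -> id | A4; A2 -> num num A2' | A4 op S A2' | S op A2' | A1 S A2'; A2' -> num S A2' | A2 id A2' | ε

Left recursion appears on A2.
For A2: α = {num S, A2 id}, β = {num num, A4 op S, S op, A1 S}. Rewrite as A2 → β A2' and A2' → α A2' | ε.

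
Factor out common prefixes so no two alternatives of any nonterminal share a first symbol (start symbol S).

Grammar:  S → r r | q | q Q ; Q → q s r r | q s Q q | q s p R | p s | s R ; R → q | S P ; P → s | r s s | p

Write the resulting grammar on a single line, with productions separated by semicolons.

S → r r | q S'; Q → p s | s R | q s Q'; R → q | S P; P → s | r s s | p; S' → ε | Q; Q' → r r | Q q | p R

S has alternatives sharing prefix 'q': factor to S → q S' with S' → ε | Q.
Q has alternatives sharing prefix 'q s': factor to Q → q s Q' with Q' → r r | Q q | p R.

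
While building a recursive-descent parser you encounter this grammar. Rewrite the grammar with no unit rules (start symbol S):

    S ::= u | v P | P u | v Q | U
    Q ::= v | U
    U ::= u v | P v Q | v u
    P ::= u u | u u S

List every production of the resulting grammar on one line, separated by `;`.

Unit pairs: Q ⇒* {U}; S ⇒* {U}.
For every A with A ⇒* B via unit rules, add B's non-unit alternatives to A; then delete every rule of the form X → Y.

S ::= u v | P v Q | v u | u | v P | P u | v Q; Q ::= u v | P v Q | v u | v; U ::= u v | P v Q | v u; P ::= u u | u u S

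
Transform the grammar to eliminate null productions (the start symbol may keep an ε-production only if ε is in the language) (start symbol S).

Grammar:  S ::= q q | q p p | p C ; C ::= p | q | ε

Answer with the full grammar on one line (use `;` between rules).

Nullable nonterminals: {C}.
ε ∉ L(G), so no ε-production is kept.
For each production, add variants omitting each subset of nullable occurrences: S → p C gives p C | p.

S ::= q q | q p p | p C | p; C ::= p | q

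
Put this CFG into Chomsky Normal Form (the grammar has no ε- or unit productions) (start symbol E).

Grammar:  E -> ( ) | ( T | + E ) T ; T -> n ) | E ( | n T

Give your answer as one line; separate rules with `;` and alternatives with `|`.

Introduce a nonterminal for each terminal appearing in a rule of length ≥ 2: X1 → (, X2 → ), X3 → +, X4 → n.
Binarize each right-hand side of length ≥ 3 by chaining fresh nonterminals (Y1, Y2, …): affected rules were E → X3 E X2 T.

E -> X1 X2 | X1 T | X3 Y1; T -> X4 X2 | E X1 | X4 T; X1 -> (; X2 -> ); X3 -> +; X4 -> n; Y1 -> E Y2; Y2 -> X2 T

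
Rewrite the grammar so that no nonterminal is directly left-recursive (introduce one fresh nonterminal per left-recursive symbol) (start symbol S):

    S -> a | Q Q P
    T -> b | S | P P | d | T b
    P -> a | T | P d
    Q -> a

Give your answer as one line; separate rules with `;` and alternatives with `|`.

S -> a | Q Q P; T -> b T' | S T' | P P T' | d T'; P -> a P' | T P'; Q -> a; T' -> b T' | eps; P' -> d P' | eps

Left recursion appears on T, P.
For T: α = {b}, β = {b, S, P P, d}. Rewrite as T → β T' and T' → α T' | ε.
For P: α = {d}, β = {a, T}. Rewrite as P → β P' and P' → α P' | ε.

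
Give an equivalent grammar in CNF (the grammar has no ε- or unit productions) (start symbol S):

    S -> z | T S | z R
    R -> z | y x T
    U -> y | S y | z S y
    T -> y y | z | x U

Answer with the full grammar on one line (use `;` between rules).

S -> z | T S | X1 R; R -> z | X2 Y1; U -> y | S X2 | X1 Y2; T -> X2 X2 | z | X3 U; X1 -> z; X2 -> y; X3 -> x; Y1 -> X3 T; Y2 -> S X2

Introduce a nonterminal for each terminal appearing in a rule of length ≥ 2: X1 → z, X2 → y, X3 → x.
Binarize each right-hand side of length ≥ 3 by chaining fresh nonterminals (Y1, Y2, …): affected rules were R → X2 X3 T; U → X1 S X2.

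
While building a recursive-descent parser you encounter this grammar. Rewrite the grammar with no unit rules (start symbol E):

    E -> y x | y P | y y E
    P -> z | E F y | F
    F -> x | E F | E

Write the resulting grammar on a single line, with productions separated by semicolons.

E -> y x | y P | y y E; P -> y x | y P | y y E | x | E F | z | E F y; F -> y x | y P | y y E | x | E F

Unit pairs: F ⇒* {E}; P ⇒* {E, F}.
For each unit pair (A, B), copy every non-unit production of B to A, then drop all unit productions.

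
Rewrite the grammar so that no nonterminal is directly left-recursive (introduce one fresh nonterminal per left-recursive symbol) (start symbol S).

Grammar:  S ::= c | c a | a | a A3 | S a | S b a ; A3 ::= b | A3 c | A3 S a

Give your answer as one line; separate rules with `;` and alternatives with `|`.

S ::= c S' | c a S' | a S' | a A3 S'; A3 ::= b A3'; S' ::= a S' | b a S' | ε; A3' ::= c A3' | S a A3' | ε

S, A3 are directly left-recursive.
For S: α = {a, b a}, β = {c, c a, a, a A3}. Rewrite as S → β S' and S' → α S' | ε.
For A3: α = {c, S a}, β = {b}. Rewrite as A3 → β A3' and A3' → α A3' | ε.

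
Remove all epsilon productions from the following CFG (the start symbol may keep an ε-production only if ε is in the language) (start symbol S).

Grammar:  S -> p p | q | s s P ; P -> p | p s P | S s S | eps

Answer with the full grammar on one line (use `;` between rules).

Nullable nonterminals: {P}.
ε ∉ L(G), so no ε-production is kept.
For each production, add variants omitting each subset of nullable occurrences: S → s s P gives s s P | s s. P → p s P gives p s P | p s.

S -> p p | q | s s P | s s; P -> p | p s P | p s | S s S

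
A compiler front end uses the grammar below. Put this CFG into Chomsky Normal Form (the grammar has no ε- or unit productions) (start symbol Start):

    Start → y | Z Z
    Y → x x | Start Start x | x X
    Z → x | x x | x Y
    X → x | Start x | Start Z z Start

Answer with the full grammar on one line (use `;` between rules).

Introduce a nonterminal for each terminal appearing in a rule of length ≥ 2: X1 → x, X2 → z.
Binarize each right-hand side of length ≥ 3 by chaining fresh nonterminals (Y1, Y2, …): affected rules were Y → Start Start X1; X → Start Z X2 Start.

Start → y | Z Z; Y → X1 X1 | Start Y1 | X1 X; Z → x | X1 X1 | X1 Y; X → x | Start X1 | Start Y2; X1 → x; X2 → z; Y1 → Start X1; Y2 → Z Y3; Y3 → X2 Start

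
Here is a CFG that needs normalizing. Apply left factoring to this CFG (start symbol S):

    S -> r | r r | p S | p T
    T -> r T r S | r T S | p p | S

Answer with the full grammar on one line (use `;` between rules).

S has alternatives sharing prefix 'r': factor to S → r S' with S' → ε | r.
S has alternatives sharing prefix 'p': factor to S → p S'' with S'' → S | T.
T has alternatives sharing prefix 'r T': factor to T → r T T' with T' → r S | S.

S -> r S' | p S''; T -> p p | S | r T T'; S' -> eps | r; S'' -> S | T; T' -> r S | S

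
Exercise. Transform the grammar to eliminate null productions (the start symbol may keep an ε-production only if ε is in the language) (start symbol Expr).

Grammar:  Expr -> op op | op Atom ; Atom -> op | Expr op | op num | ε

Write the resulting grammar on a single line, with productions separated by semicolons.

Expr -> op op | op Atom | op; Atom -> op | Expr op | op num

Nullable set = {Atom}.
ε ∉ L(G), so no ε-production is kept.
For each production, add variants omitting each subset of nullable occurrences: Expr → op Atom gives op Atom | op.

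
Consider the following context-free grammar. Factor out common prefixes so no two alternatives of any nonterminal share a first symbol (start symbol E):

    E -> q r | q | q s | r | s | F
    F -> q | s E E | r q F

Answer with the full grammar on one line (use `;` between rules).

E -> r | s | F | q E'; F -> q | s E E | r q F; E' -> r | ε | s

E has alternatives sharing prefix 'q': factor to E → q E' with E' → r | ε | s.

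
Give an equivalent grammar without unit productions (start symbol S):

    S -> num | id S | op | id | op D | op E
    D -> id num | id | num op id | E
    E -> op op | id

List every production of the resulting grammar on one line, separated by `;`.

Unit pairs: D ⇒* {E}.
For each unit pair (A, B), copy every non-unit production of B to A, then drop all unit productions.

S -> num | id S | op | id | op D | op E; D -> op op | id | id num | num op id; E -> op op | id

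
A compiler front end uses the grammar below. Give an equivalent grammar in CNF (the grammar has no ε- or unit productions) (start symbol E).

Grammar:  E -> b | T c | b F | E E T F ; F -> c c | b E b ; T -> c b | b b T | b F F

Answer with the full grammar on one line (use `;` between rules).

Introduce a nonterminal for each terminal appearing in a rule of length ≥ 2: X1 → c, X2 → b.
Binarize each right-hand side of length ≥ 3 by chaining fresh nonterminals (Y1, Y2, …): affected rules were E → E E T F; F → X2 E X2; T → X2 X2 T; T → X2 F F.

E -> b | T X1 | X2 F | E Y1; F -> X1 X1 | X2 Y3; T -> X1 X2 | X2 Y4 | X2 Y5; X1 -> c; X2 -> b; Y1 -> E Y2; Y2 -> T F; Y3 -> E X2; Y4 -> X2 T; Y5 -> F F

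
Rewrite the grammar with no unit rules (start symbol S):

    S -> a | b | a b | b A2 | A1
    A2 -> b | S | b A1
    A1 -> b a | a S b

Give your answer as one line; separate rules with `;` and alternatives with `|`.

Unit pairs: A2 ⇒* {A1, S}; S ⇒* {A1}.
Replace each nonterminal's rules with the union of the non-unit rules of every nonterminal it unit-derives.

S -> b a | a S b | a | b | a b | b A2; A2 -> b | b A1 | b a | a S b | a | a b | b A2; A1 -> b a | a S b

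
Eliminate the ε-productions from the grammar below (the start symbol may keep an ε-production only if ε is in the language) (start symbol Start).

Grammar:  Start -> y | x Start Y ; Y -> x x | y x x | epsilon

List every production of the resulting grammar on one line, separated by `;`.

Nullable nonterminals: {Y}.
ε ∉ L(G), so no ε-production is kept.
Expand every rule over subsets of its nullable positions: Start → x Start Y gives x Start Y | x Start.

Start -> y | x Start Y | x Start; Y -> x x | y x x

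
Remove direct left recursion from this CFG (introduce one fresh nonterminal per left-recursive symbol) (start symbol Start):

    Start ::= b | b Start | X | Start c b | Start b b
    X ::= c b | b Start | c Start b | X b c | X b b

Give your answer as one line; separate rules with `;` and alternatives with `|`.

Left recursion appears on Start, X.
For Start: α = {c b, b b}, β = {b, b Start, X}. Rewrite as Start → β Start1 and Start1 → α Start1 | ε.
For X: α = {b c, b b}, β = {c b, b Start, c Start b}. Rewrite as X → β X1 and X1 → α X1 | ε.

Start ::= b Start1 | b Start Start1 | X Start1; X ::= c b X1 | b Start X1 | c Start b X1; Start1 ::= c b Start1 | b b Start1 | ε; X1 ::= b c X1 | b b X1 | ε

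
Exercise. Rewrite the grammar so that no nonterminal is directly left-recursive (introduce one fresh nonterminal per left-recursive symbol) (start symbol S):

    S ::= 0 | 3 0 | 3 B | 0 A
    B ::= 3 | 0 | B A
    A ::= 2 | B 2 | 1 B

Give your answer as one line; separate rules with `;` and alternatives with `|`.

S ::= 0 | 3 0 | 3 B | 0 A; B ::= 3 B' | 0 B'; A ::= 2 | B 2 | 1 B; B' ::= A B' | ε

B is directly left-recursive.
For B: α = {A}, β = {3, 0}. Rewrite as B → β B' and B' → α B' | ε.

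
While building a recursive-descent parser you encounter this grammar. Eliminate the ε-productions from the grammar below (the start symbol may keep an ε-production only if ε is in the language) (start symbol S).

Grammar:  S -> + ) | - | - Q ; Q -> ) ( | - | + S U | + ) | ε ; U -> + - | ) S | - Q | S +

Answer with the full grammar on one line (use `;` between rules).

S -> + ) | - | - Q; Q -> ) ( | - | + S U | + ); U -> + - | ) S | - Q | - | S +

Nullable nonterminals: {Q}.
ε ∉ L(G), so no ε-production is kept.
Add the nullable-subset variants: U → - Q gives - Q | -.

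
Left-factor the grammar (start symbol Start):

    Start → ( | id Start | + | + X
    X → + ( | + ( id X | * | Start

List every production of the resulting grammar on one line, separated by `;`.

Start has alternatives sharing prefix '+': factor to Start → + Start1 with Start1 → ε | X.
X has alternatives sharing prefix '+ (': factor to X → + ( X1 with X1 → ε | id X.

Start → ( | id Start | + Start1; X → * | Start | + ( X1; Start1 → eps | X; X1 → eps | id X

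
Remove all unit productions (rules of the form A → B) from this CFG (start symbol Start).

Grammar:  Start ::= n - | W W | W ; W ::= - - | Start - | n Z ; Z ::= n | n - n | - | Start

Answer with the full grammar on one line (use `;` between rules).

Unit pairs: Start ⇒* {W}; Z ⇒* {Start, W}.
For each unit pair (A, B), copy every non-unit production of B to A, then drop all unit productions.

Start ::= n - | W W | - - | Start - | n Z; W ::= - - | Start - | n Z; Z ::= n | n - n | - | n - | W W | - - | Start - | n Z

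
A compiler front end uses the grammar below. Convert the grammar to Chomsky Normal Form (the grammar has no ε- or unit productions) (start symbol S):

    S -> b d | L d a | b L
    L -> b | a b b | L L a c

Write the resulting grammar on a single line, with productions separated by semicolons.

S -> X1 X2 | L Y1 | X1 L; L -> b | X3 Y2 | L Y3; X1 -> b; X2 -> d; X3 -> a; X4 -> c; Y1 -> X2 X3; Y2 -> X1 X1; Y3 -> L Y4; Y4 -> X3 X4

Introduce a nonterminal for each terminal appearing in a rule of length ≥ 2: X1 → b, X2 → d, X3 → a, X4 → c.
Binarize each right-hand side of length ≥ 3 by chaining fresh nonterminals (Y1, Y2, …): affected rules were S → L X2 X3; L → X3 X1 X1; L → L L X3 X4.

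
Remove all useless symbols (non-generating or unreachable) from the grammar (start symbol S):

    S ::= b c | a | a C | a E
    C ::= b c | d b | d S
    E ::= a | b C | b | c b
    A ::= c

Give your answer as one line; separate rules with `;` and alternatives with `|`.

S ::= b c | a | a C | a E; C ::= b c | d b | d S; E ::= a | b C | b | c b

Generating nonterminals: {A, C, E, S}.
Reachable from S after that: {C, E, S}.
Removed useless symbols: {A} and every production mentioning them.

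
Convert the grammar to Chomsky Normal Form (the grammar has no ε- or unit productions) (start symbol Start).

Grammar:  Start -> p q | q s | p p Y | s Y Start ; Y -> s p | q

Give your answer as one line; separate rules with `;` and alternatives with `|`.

Start -> X1 X2 | X2 X3 | X1 Y1 | X3 Y2; Y -> X3 X1 | q; X1 -> p; X2 -> q; X3 -> s; Y1 -> X1 Y; Y2 -> Y Start

Introduce a nonterminal for each terminal appearing in a rule of length ≥ 2: X1 → p, X2 → q, X3 → s.
Binarize each right-hand side of length ≥ 3 by chaining fresh nonterminals (Y1, Y2, …): affected rules were Start → X1 X1 Y; Start → X3 Y Start.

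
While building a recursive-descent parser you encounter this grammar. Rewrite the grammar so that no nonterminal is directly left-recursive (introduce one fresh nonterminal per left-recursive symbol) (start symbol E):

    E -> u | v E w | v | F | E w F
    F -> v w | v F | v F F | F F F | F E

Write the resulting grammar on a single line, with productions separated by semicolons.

E -> u E' | v E w E' | v E' | F E'; F -> v w F' | v F F' | v F F F'; E' -> w F E' | epsilon; F' -> F F F' | E F' | epsilon

Directly left-recursive nonterminals: E, F.
For E: α = {w F}, β = {u, v E w, v, F}. Rewrite as E → β E' and E' → α E' | ε.
For F: α = {F F, E}, β = {v w, v F, v F F}. Rewrite as F → β F' and F' → α F' | ε.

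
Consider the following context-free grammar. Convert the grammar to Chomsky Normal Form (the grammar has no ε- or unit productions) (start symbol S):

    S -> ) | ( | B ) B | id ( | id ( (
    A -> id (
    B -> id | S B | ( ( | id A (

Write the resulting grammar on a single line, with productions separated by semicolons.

S -> ) | ( | B Y1 | X2 X3 | X2 Y2; A -> X2 X3; B -> id | S B | X3 X3 | X2 Y3; X1 -> ); X2 -> id; X3 -> (; Y1 -> X1 B; Y2 -> X3 X3; Y3 -> A X3

Introduce a nonterminal for each terminal appearing in a rule of length ≥ 2: X1 → ), X2 → id, X3 → (.
Binarize each right-hand side of length ≥ 3 by chaining fresh nonterminals (Y1, Y2, …): affected rules were S → B X1 B; S → X2 X3 X3; B → X2 A X3.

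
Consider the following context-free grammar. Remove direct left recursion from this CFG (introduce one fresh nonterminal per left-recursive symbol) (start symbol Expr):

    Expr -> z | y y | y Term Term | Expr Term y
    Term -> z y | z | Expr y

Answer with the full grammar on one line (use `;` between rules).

Expr -> z Expr1 | y y Expr1 | y Term Term Expr1; Term -> z y | z | Expr y; Expr1 -> Term y Expr1 | ε

Expr is directly left-recursive.
For Expr: α = {Term y}, β = {z, y y, y Term Term}. Rewrite as Expr → β Expr1 and Expr1 → α Expr1 | ε.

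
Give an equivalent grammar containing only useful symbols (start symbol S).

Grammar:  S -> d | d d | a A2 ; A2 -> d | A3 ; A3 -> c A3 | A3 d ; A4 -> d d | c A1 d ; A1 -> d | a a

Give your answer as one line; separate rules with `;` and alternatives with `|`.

Generating nonterminals: {A1, A2, A4, S}.
Reachable from S after that: {A2, S}.
Removed useless symbols: {A1, A3, A4} and every production mentioning them.

S -> d | d d | a A2; A2 -> d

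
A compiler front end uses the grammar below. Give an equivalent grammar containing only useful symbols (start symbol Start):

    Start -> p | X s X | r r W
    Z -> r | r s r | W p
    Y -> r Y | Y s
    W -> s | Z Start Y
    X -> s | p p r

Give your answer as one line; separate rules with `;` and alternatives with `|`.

Generating nonterminals: {Start, W, X, Z}.
Reachable from Start after that: {Start, W, X}.
Removed useless symbols: {Y, Z} and every production mentioning them.

Start -> p | X s X | r r W; W -> s; X -> s | p p r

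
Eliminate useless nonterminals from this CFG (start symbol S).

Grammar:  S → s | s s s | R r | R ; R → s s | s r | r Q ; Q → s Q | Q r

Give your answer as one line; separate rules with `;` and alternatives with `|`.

S → s | s s s | R r | R; R → s s | s r

Generating nonterminals: {R, S}.
Reachable from S after that: {R, S}.
Removed useless symbols: {Q} and every production mentioning them.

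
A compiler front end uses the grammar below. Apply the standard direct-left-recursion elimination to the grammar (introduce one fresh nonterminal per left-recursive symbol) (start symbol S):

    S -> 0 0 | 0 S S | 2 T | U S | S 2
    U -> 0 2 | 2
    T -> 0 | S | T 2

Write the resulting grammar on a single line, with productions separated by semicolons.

S -> 0 0 S' | 0 S S S' | 2 T S' | U S S'; U -> 0 2 | 2; T -> 0 T' | S T'; S' -> 2 S' | ε; T' -> 2 T' | ε

Left recursion appears on S, T.
For S: α = {2}, β = {0 0, 0 S S, 2 T, U S}. Rewrite as S → β S' and S' → α S' | ε.
For T: α = {2}, β = {0, S}. Rewrite as T → β T' and T' → α T' | ε.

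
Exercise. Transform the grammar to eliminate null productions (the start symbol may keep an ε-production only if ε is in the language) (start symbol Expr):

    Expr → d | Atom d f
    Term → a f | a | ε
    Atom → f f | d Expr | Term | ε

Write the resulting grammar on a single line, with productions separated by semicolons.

Expr → d | Atom d f | d f; Term → a f | a; Atom → f f | d Expr | Term

Nullable nonterminals: {Atom, Term}.
ε ∉ L(G), so no ε-production is kept.
For each production, add variants omitting each subset of nullable occurrences: Expr → Atom d f gives Atom d f | d f.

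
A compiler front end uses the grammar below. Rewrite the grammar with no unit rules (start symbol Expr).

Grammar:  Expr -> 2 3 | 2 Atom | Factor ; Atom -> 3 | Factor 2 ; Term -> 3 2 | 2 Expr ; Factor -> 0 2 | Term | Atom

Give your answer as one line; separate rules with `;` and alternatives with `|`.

Unit pairs: Expr ⇒* {Atom, Factor, Term}; Factor ⇒* {Atom, Term}.
For every A with A ⇒* B via unit rules, add B's non-unit alternatives to A; then delete every rule of the form X → Y.

Expr -> 3 2 | 2 Expr | 3 | Factor 2 | 0 2 | 2 3 | 2 Atom; Atom -> 3 | Factor 2; Term -> 3 2 | 2 Expr; Factor -> 3 2 | 2 Expr | 3 | Factor 2 | 0 2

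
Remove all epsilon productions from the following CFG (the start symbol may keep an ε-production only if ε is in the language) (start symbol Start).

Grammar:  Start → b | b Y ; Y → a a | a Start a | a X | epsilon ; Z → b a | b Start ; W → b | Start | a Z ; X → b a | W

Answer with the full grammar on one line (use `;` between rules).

Start → b | b Y; Y → a a | a Start a | a X; Z → b a | b Start; W → b | Start | a Z; X → b a | W

Nullable nonterminals: {Y}.
ε ∉ L(G), so no ε-production is kept.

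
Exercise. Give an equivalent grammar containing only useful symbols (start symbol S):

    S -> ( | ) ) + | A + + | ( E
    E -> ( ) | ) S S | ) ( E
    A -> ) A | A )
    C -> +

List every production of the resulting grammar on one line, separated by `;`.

S -> ( | ) ) + | ( E; E -> ( ) | ) S S | ) ( E

Generating nonterminals: {C, E, S}.
Reachable from S after that: {E, S}.
Removed useless symbols: {A, C} and every production mentioning them.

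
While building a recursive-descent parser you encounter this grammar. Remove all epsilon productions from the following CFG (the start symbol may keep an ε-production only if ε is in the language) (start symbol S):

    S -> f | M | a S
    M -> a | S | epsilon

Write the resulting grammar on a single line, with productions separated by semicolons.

S -> f | M | a S | a | epsilon; M -> a | S

Nullable nonterminals: {M, S}.
ε ∈ L(G) since S is nullable, so keep S → ε.
For each production, add variants omitting each subset of nullable occurrences: S → a S gives a S | a.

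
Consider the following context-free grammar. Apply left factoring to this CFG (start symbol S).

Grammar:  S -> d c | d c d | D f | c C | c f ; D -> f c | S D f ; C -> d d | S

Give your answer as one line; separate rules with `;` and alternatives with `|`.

S has alternatives sharing prefix 'd c': factor to S → d c S' with S' → ε | d.
S has alternatives sharing prefix 'c': factor to S → c S'' with S'' → C | f.

S -> D f | d c S' | c S''; D -> f c | S D f; C -> d d | S; S' -> eps | d; S'' -> C | f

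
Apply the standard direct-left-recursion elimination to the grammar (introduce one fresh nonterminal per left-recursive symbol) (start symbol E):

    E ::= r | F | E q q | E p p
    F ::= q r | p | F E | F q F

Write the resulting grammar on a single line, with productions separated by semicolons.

E, F are directly left-recursive.
For E: α = {q q, p p}, β = {r, F}. Rewrite as E → β E' and E' → α E' | ε.
For F: α = {E, q F}, β = {q r, p}. Rewrite as F → β F' and F' → α F' | ε.

E ::= r E' | F E'; F ::= q r F' | p F'; E' ::= q q E' | p p E' | ε; F' ::= E F' | q F F' | ε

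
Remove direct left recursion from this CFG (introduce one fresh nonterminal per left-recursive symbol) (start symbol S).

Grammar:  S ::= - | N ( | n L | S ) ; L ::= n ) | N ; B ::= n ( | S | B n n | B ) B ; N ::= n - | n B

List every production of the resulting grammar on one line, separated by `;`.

S ::= - S' | N ( S' | n L S'; L ::= n ) | N; B ::= n ( B' | S B'; N ::= n - | n B; S' ::= ) S' | ε; B' ::= n n B' | ) B B' | ε

S, B are directly left-recursive.
For S: α = {)}, β = {-, N (, n L}. Rewrite as S → β S' and S' → α S' | ε.
For B: α = {n n, ) B}, β = {n (, S}. Rewrite as B → β B' and B' → α B' | ε.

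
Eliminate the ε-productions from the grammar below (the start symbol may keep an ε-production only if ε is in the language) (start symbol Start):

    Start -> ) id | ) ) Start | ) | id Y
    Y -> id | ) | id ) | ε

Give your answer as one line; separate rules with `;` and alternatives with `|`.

The nullable symbols are {Y}.
ε ∉ L(G), so no ε-production is kept.
Expand every rule over subsets of its nullable positions: Start → id Y gives id Y | id.

Start -> ) id | ) ) Start | ) | id Y | id; Y -> id | ) | id )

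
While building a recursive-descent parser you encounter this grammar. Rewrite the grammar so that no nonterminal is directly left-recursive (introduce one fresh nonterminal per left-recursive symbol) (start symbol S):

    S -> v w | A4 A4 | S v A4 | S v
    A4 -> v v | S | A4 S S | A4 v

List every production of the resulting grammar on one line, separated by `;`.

S -> v w S' | A4 A4 S'; A4 -> v v A4' | S A4'; S' -> v A4 S' | v S' | ε; A4' -> S S A4' | v A4' | ε

Directly left-recursive nonterminals: S, A4.
For S: α = {v A4, v}, β = {v w, A4 A4}. Rewrite as S → β S' and S' → α S' | ε.
For A4: α = {S S, v}, β = {v v, S}. Rewrite as A4 → β A4' and A4' → α A4' | ε.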